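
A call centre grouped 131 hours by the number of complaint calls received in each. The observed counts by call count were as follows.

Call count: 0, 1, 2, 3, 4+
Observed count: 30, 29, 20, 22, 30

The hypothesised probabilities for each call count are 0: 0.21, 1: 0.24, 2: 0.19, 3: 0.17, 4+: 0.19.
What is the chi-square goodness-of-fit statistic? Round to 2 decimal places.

2.43

Expected counts E_i = n·p_i: 131×0.21 = 27.51, 131×0.24 = 31.44, 131×0.19 = 24.89, 131×0.17 = 22.27, 131×0.19 = 24.89.
χ² = (30−27.51)²/27.51 + (29−31.44)²/31.44 + (20−24.89)²/24.89 + (22−22.27)²/22.27 + (30−24.89)²/24.89
   = 0.225 + 0.189 + 0.961 + 0.003 + 1.049
Sum = 2.43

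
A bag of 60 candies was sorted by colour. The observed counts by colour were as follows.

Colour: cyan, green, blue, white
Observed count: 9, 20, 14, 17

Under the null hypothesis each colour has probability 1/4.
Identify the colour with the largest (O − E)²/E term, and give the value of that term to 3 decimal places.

cyan, 2.400

Under H₀ each category has probability 1/4, so each expected count is 60/4 = 15.
cyan: (9 − 15)²/15 = 36/15 = 2.4000
green: (20 − 15)²/15 = 25/15 = 1.6667
blue: (14 − 15)²/15 = 1/15 = 0.0667
white: (17 − 15)²/15 = 4/15 = 0.2667
The largest term is for cyan: 2.400.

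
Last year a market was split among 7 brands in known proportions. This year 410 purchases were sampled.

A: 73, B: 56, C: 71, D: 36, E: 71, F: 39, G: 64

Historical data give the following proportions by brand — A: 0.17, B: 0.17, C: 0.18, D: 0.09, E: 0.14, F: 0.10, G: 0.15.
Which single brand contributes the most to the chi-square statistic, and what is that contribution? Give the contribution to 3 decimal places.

Expected counts E_i = n·p_i: 410×0.17 = 69.7, 410×0.17 = 69.7, 410×0.18 = 73.8, 410×0.09 = 36.9, 410×0.14 = 57.4, 410×0.10 = 41, 410×0.15 = 61.5.
χ² = (73−69.7)²/69.7 + (56−69.7)²/69.7 + (71−73.8)²/73.8 + (36−36.9)²/36.9 + (71−57.4)²/57.4 + (39−41)²/41 + (64−61.5)²/61.5
   = 0.1562 + 2.6928 + 0.1062 + 0.0220 + 3.2223 + 0.0976 + 0.1016
The largest term is for E: 3.222.

E, 3.222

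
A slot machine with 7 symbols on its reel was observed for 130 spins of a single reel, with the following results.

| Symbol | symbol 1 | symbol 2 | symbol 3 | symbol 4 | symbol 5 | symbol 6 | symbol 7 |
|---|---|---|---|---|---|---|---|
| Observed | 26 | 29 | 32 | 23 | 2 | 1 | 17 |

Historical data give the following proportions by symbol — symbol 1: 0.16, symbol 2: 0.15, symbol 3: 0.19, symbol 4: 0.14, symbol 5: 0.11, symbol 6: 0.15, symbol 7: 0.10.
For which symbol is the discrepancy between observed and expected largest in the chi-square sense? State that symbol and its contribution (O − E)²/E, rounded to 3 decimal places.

symbol 6, 17.551

Expected counts E_i = n·p_i: 130×0.16 = 20.8, 130×0.15 = 19.5, 130×0.19 = 24.7, 130×0.14 = 18.2, 130×0.11 = 14.3, 130×0.15 = 19.5, 130×0.10 = 13.
symbol 1: (26 − 20.8)²/20.8 = 27.04/20.8 = 1.3000
symbol 2: (29 − 19.5)²/19.5 = 90.25/19.5 = 4.6282
symbol 3: (32 − 24.7)²/24.7 = 53.29/24.7 = 2.1575
symbol 4: (23 − 18.2)²/18.2 = 23.04/18.2 = 1.2659
symbol 5: (2 − 14.3)²/14.3 = 151.29/14.3 = 10.5797
symbol 6: (1 − 19.5)²/19.5 = 342.25/19.5 = 17.5513
symbol 7: (17 − 13)²/13 = 16/13 = 1.2308
The largest term is for symbol 6: 17.551.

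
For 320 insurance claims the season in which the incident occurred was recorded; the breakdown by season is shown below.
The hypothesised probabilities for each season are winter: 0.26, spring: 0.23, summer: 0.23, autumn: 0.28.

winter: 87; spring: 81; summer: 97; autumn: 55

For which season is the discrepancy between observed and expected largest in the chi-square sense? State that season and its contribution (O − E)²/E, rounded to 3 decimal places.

autumn, 13.361

Expected counts E_i = n·p_i: 320×0.26 = 83.2, 320×0.23 = 73.6, 320×0.23 = 73.6, 320×0.28 = 89.6.
χ² = (87−83.2)²/83.2 + (81−73.6)²/73.6 + (97−73.6)²/73.6 + (55−89.6)²/89.6
   = 0.1736 + 0.7440 + 7.4397 + 13.3612
The largest term is for autumn: 13.361.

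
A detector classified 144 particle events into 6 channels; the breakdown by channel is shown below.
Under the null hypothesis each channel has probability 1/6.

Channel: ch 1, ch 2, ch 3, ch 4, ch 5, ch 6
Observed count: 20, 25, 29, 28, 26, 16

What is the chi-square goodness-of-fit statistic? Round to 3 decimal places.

5.250

Under H₀ each category has probability 1/6, so each expected count is 144/6 = 24.
ch 1: (20 − 24)²/24 = 16/24 = 0.6667
ch 2: (25 − 24)²/24 = 1/24 = 0.0417
ch 3: (29 − 24)²/24 = 25/24 = 1.0417
ch 4: (28 − 24)²/24 = 16/24 = 0.6667
ch 5: (26 − 24)²/24 = 4/24 = 0.1667
ch 6: (16 − 24)²/24 = 64/24 = 2.6667
Sum = 5.250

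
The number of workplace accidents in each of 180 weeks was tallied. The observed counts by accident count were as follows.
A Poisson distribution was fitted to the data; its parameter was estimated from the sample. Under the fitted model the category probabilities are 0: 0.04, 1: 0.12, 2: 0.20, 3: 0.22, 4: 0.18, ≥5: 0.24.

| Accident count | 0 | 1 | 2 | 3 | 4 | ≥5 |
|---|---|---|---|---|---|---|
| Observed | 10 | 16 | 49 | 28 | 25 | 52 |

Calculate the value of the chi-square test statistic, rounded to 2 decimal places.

14.12

Expected counts E_i = n·p_i: 180×0.04 = 7.2, 180×0.12 = 21.6, 180×0.20 = 36, 180×0.22 = 39.6, 180×0.18 = 32.4, 180×0.24 = 43.2.
0: (10 − 7.2)²/7.2 = 7.84/7.2 = 1.089
1: (16 − 21.6)²/21.6 = 31.36/21.6 = 1.452
2: (49 − 36)²/36 = 169/36 = 4.694
3: (28 − 39.6)²/39.6 = 134.56/39.6 = 3.398
4: (25 − 32.4)²/32.4 = 54.76/32.4 = 1.690
≥5: (52 − 43.2)²/43.2 = 77.44/43.2 = 1.793
Sum = 14.12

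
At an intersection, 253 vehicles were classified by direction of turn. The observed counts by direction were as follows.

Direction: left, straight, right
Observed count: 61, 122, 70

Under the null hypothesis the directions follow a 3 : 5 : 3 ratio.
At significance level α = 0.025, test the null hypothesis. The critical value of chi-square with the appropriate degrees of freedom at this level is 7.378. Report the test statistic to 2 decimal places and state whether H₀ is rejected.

Ratio total = 11. Expected counts: 253×3/11 = 69, 253×5/11 = 115, 253×3/11 = 69.
cat           O        E   (O−E)²/E
left         61       69      0.928
straight    122      115      0.426
right        70       69      0.014
Sum = 1.37
df = 2. Since 1.37 < 7.378, we do not reject H₀.

1.37; do not reject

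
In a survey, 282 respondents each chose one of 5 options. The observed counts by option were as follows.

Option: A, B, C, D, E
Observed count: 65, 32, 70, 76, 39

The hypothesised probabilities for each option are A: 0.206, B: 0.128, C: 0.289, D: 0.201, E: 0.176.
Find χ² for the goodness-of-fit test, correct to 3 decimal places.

Expected counts E_i = n·p_i: 282×0.206 = 58.092, 282×0.128 = 36.096, 282×0.289 = 81.498, 282×0.201 = 56.682, 282×0.176 = 49.632.
cat         O        E   (O−E)²/E
A          65   58.092     0.8215
B          32   36.096     0.4648
C          70   81.498     1.6222
D          76   56.682     6.5838
E          39   49.632     2.2776
Sum = 11.770

11.770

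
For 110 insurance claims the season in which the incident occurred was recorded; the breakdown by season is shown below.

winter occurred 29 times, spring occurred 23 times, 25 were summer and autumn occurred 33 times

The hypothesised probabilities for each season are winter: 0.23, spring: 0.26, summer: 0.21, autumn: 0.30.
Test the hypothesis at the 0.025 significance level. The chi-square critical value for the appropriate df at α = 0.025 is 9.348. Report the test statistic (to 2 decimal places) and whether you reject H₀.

1.79; do not reject

Expected counts E_i = n·p_i: 110×0.23 = 25.3, 110×0.26 = 28.6, 110×0.21 = 23.1, 110×0.30 = 33.
cat         O        E   (O−E)²/E
winter     29     25.3      0.541
spring     23     28.6      1.097
summer     25     23.1      0.156
autumn     33       33      0.000
Sum = 1.79
df = 3. Since 1.79 < 9.348, we do not reject H₀.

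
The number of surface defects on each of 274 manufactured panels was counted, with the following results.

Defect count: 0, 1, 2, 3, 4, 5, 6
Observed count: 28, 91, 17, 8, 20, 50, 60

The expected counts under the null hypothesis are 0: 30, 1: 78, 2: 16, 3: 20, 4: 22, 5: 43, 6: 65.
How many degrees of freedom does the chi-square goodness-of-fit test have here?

6

There are k = 7 categories and no parameters were estimated from the data, so df = 7 − 1 = 6.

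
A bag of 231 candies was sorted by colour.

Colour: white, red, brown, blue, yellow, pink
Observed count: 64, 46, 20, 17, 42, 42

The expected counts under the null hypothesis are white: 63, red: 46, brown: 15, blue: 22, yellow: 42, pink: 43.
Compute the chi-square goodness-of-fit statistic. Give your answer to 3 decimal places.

white: (64 − 63)²/63 = 1/63 = 0.0159
red: (46 − 46)²/46 = 0/46 = 0.0000
brown: (20 − 15)²/15 = 25/15 = 1.6667
blue: (17 − 22)²/22 = 25/22 = 1.1364
yellow: (42 − 42)²/42 = 0/42 = 0.0000
pink: (42 − 43)²/43 = 1/43 = 0.0233
Sum = 2.842

2.842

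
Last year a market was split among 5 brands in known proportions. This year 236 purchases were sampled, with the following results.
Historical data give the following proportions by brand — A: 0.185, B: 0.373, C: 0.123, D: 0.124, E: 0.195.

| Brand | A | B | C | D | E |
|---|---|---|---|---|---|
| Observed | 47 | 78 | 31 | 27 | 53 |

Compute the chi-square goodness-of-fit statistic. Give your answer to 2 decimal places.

2.77

Expected counts E_i = n·p_i: 236×0.185 = 43.66, 236×0.373 = 88.028, 236×0.123 = 29.028, 236×0.124 = 29.264, 236×0.195 = 46.02.
χ² = (47−43.66)²/43.66 + (78−88.028)²/88.028 + (31−29.028)²/29.028 + (27−29.264)²/29.264 + (53−46.02)²/46.02
   = 0.256 + 1.142 + 0.134 + 0.175 + 1.059
Sum = 2.77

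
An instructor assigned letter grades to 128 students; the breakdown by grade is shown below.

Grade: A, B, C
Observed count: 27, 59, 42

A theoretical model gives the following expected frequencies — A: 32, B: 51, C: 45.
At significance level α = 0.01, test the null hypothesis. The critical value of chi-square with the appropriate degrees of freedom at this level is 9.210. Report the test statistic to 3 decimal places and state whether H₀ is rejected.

A: (27 − 32)²/32 = 25/32 = 0.7813
B: (59 − 51)²/51 = 64/51 = 1.2549
C: (42 − 45)²/45 = 9/45 = 0.2000
Sum = 2.236
df = 2. Since 2.236 < 9.210, we do not reject H₀.

2.236; do not reject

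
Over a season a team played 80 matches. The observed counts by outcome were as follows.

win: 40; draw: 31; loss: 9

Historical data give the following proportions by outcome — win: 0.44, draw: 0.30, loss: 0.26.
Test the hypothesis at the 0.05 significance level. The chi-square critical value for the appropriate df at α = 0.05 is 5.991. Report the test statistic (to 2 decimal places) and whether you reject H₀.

9.39; reject

Expected counts E_i = n·p_i: 80×0.44 = 35.2, 80×0.30 = 24, 80×0.26 = 20.8.
win: (40 − 35.2)²/35.2 = 23.04/35.2 = 0.655
draw: (31 − 24)²/24 = 49/24 = 2.042
loss: (9 − 20.8)²/20.8 = 139.24/20.8 = 6.694
Sum = 9.39
df = 2. Since 9.39 > 5.991, we reject H₀.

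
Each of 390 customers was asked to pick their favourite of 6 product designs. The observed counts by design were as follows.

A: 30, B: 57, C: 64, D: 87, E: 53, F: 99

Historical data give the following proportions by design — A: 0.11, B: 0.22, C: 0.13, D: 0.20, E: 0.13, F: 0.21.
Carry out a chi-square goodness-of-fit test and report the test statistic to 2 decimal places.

21.75

Expected counts E_i = n·p_i: 390×0.11 = 42.9, 390×0.22 = 85.8, 390×0.13 = 50.7, 390×0.20 = 78, 390×0.13 = 50.7, 390×0.21 = 81.9.
cat         O        E   (O−E)²/E
A          30     42.9      3.879
B          57     85.8      9.667
C          64     50.7      3.489
D          87       78      1.038
E          53     50.7      0.104
F          99     81.9      3.570
Sum = 21.75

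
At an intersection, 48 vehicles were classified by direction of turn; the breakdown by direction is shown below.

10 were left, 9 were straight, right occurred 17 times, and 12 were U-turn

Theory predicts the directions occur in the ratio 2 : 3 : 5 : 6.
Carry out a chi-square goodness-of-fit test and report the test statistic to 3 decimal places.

Ratio total = 16. Expected counts: 48×2/16 = 6, 48×3/16 = 9, 48×5/16 = 15, 48×6/16 = 18.
cat           O        E   (O−E)²/E
left         10        6     2.6667
straight      9        9     0.0000
right        17       15     0.2667
U-turn       12       18     2.0000
Sum = 4.933

4.933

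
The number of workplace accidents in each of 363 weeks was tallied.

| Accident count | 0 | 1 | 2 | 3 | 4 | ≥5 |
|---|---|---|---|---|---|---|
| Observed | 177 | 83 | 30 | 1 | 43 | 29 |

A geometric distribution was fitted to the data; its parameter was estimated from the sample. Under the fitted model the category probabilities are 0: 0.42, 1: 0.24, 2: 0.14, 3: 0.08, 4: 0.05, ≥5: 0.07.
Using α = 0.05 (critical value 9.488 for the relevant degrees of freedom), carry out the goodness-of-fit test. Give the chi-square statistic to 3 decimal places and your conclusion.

Expected counts E_i = n·p_i: 363×0.42 = 152.46, 363×0.24 = 87.12, 363×0.14 = 50.82, 363×0.08 = 29.04, 363×0.05 = 18.15, 363×0.07 = 25.41.
χ² = (177−152.46)²/152.46 + (83−87.12)²/87.12 + (30−50.82)²/50.82 + (1−29.04)²/29.04 + (43−18.15)²/18.15 + (29−25.41)²/25.41
   = 3.9500 + 0.1948 + 8.5296 + 27.0744 + 34.0233 + 0.5072
Sum = 74.279
df = 4. Since 74.279 > 9.488, we reject H₀.

74.279; reject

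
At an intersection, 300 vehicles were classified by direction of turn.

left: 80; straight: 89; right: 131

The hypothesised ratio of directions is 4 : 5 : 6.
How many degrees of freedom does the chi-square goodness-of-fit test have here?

There are k = 3 categories and no parameters were estimated from the data, so df = 3 − 1 = 2.

2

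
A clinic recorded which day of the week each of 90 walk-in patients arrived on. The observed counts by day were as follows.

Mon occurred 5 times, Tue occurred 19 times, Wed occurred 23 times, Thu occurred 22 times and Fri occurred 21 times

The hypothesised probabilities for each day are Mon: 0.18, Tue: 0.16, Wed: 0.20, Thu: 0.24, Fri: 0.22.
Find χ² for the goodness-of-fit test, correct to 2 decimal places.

Expected counts E_i = n·p_i: 90×0.18 = 16.2, 90×0.16 = 14.4, 90×0.20 = 18, 90×0.24 = 21.6, 90×0.22 = 19.8.
χ² = (5−16.2)²/16.2 + (19−14.4)²/14.4 + (23−18)²/18 + (22−21.6)²/21.6 + (21−19.8)²/19.8
   = 7.743 + 1.469 + 1.389 + 0.007 + 0.073
Sum = 10.68

10.68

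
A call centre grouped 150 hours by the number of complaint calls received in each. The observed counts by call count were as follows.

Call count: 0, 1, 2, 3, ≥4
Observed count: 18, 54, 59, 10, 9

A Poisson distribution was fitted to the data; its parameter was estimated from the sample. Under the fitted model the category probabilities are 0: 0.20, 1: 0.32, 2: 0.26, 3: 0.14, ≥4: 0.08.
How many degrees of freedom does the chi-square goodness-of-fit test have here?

There are k = 5 categories and 1 parameter estimated from the data, so df = 5 − 1 − 1 = 3.

3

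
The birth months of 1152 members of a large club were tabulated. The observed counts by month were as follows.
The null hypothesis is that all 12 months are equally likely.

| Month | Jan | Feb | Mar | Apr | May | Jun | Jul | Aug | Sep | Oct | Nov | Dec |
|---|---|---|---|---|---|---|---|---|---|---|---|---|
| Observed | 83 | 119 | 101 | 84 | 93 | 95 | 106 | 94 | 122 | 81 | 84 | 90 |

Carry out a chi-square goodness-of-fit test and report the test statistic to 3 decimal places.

21.479

Expected count for each of the 12 categories: 1152/12 = 96.
cat         O        E   (O−E)²/E
Jan        83       96     1.7604
Feb       119       96     5.5104
Mar       101       96     0.2604
Apr        84       96     1.5000
May        93       96     0.0938
Jun        95       96     0.0104
Jul       106       96     1.0417
Aug        94       96     0.0417
Sep       122       96     7.0417
Oct        81       96     2.3438
Nov        84       96     1.5000
Dec        90       96     0.3750
Sum = 21.479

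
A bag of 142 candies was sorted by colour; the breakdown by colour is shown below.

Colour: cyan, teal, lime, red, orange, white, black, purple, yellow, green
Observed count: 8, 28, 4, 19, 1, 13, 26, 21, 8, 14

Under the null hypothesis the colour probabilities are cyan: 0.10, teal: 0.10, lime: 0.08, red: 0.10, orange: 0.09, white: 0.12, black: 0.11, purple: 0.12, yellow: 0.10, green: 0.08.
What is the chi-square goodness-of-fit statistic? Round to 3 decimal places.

Expected counts E_i = n·p_i: 142×0.10 = 14.2, 142×0.10 = 14.2, 142×0.08 = 11.36, 142×0.10 = 14.2, 142×0.09 = 12.78, 142×0.12 = 17.04, 142×0.11 = 15.62, 142×0.12 = 17.04, 142×0.10 = 14.2, 142×0.08 = 11.36.
cyan: (8 − 14.2)²/14.2 = 38.44/14.2 = 2.7070
teal: (28 − 14.2)²/14.2 = 190.44/14.2 = 13.4113
lime: (4 − 11.36)²/11.36 = 54.1696/11.36 = 4.7685
red: (19 − 14.2)²/14.2 = 23.04/14.2 = 1.6225
orange: (1 − 12.78)²/12.78 = 138.7684/12.78 = 10.8582
white: (13 − 17.04)²/17.04 = 16.3216/17.04 = 0.9578
black: (26 − 15.62)²/15.62 = 107.7444/15.62 = 6.8978
purple: (21 − 17.04)²/17.04 = 15.6816/17.04 = 0.9203
yellow: (8 − 14.2)²/14.2 = 38.44/14.2 = 2.7070
green: (14 − 11.36)²/11.36 = 6.9696/11.36 = 0.6135
Sum = 45.464

45.464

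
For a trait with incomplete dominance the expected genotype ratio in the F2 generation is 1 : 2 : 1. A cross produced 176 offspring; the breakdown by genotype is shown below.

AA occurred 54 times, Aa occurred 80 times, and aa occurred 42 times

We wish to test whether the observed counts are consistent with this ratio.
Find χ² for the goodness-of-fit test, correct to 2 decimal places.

Ratio total = 4. Expected counts: 176×1/4 = 44, 176×2/4 = 88, 176×1/4 = 44.
χ² = (54−44)²/44 + (80−88)²/88 + (42−44)²/44
   = 2.273 + 0.727 + 0.091
Sum = 3.09

3.09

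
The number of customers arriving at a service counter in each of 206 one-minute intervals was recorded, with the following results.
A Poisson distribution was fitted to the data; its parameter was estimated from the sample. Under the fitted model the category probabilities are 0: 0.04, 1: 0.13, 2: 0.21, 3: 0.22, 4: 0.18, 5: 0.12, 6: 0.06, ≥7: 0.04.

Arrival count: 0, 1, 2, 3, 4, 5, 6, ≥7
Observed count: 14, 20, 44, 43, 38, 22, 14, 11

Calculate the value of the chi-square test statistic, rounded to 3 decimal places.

Expected counts E_i = n·p_i: 206×0.04 = 8.24, 206×0.13 = 26.78, 206×0.21 = 43.26, 206×0.22 = 45.32, 206×0.18 = 37.08, 206×0.12 = 24.72, 206×0.06 = 12.36, 206×0.04 = 8.24.
χ² = (14−8.24)²/8.24 + (20−26.78)²/26.78 + (44−43.26)²/43.26 + (43−45.32)²/45.32 + (38−37.08)²/37.08 + (22−24.72)²/24.72 + (14−12.36)²/12.36 + (11−8.24)²/8.24
   = 4.0264 + 1.7165 + 0.0127 + 0.1188 + 0.0228 + 0.2993 + 0.2176 + 0.9245
Sum = 7.339

7.339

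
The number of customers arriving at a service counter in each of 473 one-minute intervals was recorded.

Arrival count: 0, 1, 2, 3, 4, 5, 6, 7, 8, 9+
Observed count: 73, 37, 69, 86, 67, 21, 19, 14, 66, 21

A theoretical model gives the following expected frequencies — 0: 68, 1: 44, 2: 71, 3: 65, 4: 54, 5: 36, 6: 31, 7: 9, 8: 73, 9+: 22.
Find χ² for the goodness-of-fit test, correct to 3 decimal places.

25.841

cat         O        E   (O−E)²/E
0          73       68     0.3676
1          37       44     1.1136
2          69       71     0.0563
3          86       65     6.7846
4          67       54     3.1296
5          21       36     6.2500
6          19       31     4.6452
7          14        9     2.7778
8          66       73     0.6712
9+         21       22     0.0455
Sum = 25.841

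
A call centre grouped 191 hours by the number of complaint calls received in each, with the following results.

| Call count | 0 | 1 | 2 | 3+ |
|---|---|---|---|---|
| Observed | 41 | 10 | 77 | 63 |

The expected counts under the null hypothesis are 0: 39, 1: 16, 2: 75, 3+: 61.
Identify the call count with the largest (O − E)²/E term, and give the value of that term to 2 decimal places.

1, 2.25

cat         O        E   (O−E)²/E
0          41       39      0.103
1          10       16      2.250
2          77       75      0.053
3+         63       61      0.066
The largest term is for 1: 2.25.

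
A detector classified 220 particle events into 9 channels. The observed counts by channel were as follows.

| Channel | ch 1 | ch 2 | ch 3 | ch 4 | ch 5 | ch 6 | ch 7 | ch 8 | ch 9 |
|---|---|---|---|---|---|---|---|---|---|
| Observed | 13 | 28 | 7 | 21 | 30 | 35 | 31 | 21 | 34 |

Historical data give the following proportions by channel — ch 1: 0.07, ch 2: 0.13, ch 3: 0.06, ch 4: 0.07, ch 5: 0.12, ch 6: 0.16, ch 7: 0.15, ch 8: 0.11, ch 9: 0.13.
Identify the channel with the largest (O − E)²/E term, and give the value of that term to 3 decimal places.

Expected counts E_i = n·p_i: 220×0.07 = 15.4, 220×0.13 = 28.6, 220×0.06 = 13.2, 220×0.07 = 15.4, 220×0.12 = 26.4, 220×0.16 = 35.2, 220×0.15 = 33, 220×0.11 = 24.2, 220×0.13 = 28.6.
χ² = (13−15.4)²/15.4 + (28−28.6)²/28.6 + (7−13.2)²/13.2 + (21−15.4)²/15.4 + (30−26.4)²/26.4 + (35−35.2)²/35.2 + (31−33)²/33 + (21−24.2)²/24.2 + (34−28.6)²/28.6
   = 0.3740 + 0.0126 + 2.9121 + 2.0364 + 0.4909 + 0.0011 + 0.1212 + 0.4231 + 1.0196
The largest term is for ch 3: 2.912.

ch 3, 2.912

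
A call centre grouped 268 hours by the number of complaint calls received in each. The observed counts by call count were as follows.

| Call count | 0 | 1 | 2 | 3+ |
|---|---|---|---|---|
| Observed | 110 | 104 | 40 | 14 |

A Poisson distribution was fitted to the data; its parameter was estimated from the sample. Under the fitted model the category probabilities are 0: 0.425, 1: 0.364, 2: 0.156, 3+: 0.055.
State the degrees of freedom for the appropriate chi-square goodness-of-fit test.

There are k = 4 categories and 1 parameter estimated from the data, so df = 4 − 1 − 1 = 2.

2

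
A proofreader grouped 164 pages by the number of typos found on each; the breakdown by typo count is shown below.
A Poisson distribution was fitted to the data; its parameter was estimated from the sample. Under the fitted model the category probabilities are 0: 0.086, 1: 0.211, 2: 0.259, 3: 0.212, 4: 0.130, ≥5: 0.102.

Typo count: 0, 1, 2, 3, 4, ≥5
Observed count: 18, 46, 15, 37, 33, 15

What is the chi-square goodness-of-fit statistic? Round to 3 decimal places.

29.323

Expected counts E_i = n·p_i: 164×0.086 = 14.104, 164×0.211 = 34.604, 164×0.259 = 42.476, 164×0.212 = 34.768, 164×0.130 = 21.32, 164×0.102 = 16.728.
0: (18 − 14.104)²/14.104 = 15.178816/14.104 = 1.0762
1: (46 − 34.604)²/34.604 = 129.868816/34.604 = 3.7530
2: (15 − 42.476)²/42.476 = 754.930576/42.476 = 17.7731
3: (37 − 34.768)²/34.768 = 4.981824/34.768 = 0.1433
4: (33 − 21.32)²/21.32 = 136.4224/21.32 = 6.3988
≥5: (15 − 16.728)²/16.728 = 2.985984/16.728 = 0.1785
Sum = 29.323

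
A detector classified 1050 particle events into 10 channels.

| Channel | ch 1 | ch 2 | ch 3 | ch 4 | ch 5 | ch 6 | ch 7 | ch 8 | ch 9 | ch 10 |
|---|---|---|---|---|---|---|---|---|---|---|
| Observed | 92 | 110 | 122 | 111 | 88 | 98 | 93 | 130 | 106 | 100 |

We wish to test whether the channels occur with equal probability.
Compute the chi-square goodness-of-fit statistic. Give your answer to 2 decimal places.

Expected count for each of the 10 categories: 1050/10 = 105.
χ² = (92−105)²/105 + (110−105)²/105 + (122−105)²/105 + (111−105)²/105 + (88−105)²/105 + (98−105)²/105 + (93−105)²/105 + (130−105)²/105 + (106−105)²/105 + (100−105)²/105
   = 1.610 + 0.238 + 2.752 + 0.343 + 2.752 + 0.467 + 1.371 + 5.952 + 0.010 + 0.238
Sum = 15.73

15.73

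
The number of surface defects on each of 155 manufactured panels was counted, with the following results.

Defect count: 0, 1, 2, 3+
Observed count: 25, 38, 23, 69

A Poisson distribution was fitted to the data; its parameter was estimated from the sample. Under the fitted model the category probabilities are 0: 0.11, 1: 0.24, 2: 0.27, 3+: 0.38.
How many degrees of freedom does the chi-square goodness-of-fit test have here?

2

There are k = 4 categories and 1 parameter estimated from the data, so df = 4 − 1 − 1 = 2.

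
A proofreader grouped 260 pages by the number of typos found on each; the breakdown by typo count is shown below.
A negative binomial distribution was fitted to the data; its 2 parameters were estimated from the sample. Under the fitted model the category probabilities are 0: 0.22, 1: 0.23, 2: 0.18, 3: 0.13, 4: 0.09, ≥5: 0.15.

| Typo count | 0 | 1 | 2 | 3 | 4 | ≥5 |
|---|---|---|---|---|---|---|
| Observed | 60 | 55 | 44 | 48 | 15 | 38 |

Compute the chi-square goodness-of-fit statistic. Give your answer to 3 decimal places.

Expected counts E_i = n·p_i: 260×0.22 = 57.2, 260×0.23 = 59.8, 260×0.18 = 46.8, 260×0.13 = 33.8, 260×0.09 = 23.4, 260×0.15 = 39.
χ² = (60−57.2)²/57.2 + (55−59.8)²/59.8 + (44−46.8)²/46.8 + (48−33.8)²/33.8 + (15−23.4)²/23.4 + (38−39)²/39
   = 0.1371 + 0.3853 + 0.1675 + 5.9657 + 3.0154 + 0.0256
Sum = 9.697

9.697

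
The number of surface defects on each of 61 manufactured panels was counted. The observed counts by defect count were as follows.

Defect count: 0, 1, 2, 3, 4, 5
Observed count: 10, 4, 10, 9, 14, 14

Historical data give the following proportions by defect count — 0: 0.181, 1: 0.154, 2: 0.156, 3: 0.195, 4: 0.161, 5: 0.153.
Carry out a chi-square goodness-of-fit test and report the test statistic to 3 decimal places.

Expected counts E_i = n·p_i: 61×0.181 = 11.041, 61×0.154 = 9.394, 61×0.156 = 9.516, 61×0.195 = 11.895, 61×0.161 = 9.821, 61×0.153 = 9.333.
cat         O        E   (O−E)²/E
0          10   11.041     0.0982
1           4    9.394     3.0972
2          10    9.516     0.0246
3           9   11.895     0.7046
4          14    9.821     1.7782
5          14    9.333     2.3338
Sum = 8.037

8.037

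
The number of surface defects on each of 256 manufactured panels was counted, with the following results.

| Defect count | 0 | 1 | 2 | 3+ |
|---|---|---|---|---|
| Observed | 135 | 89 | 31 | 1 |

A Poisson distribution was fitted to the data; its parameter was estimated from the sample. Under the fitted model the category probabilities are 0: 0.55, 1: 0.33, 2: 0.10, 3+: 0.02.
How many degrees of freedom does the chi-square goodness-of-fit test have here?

There are k = 4 categories and 1 parameter estimated from the data, so df = 4 − 1 − 1 = 2.

2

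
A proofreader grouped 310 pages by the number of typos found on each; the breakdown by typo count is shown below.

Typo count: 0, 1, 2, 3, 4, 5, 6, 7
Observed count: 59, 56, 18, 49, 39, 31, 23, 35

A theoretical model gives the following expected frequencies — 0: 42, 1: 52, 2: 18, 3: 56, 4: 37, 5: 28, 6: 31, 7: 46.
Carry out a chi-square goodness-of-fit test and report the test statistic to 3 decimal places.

χ² = (59−42)²/42 + (56−52)²/52 + (18−18)²/18 + (49−56)²/56 + (39−37)²/37 + (31−28)²/28 + (23−31)²/31 + (35−46)²/46
   = 6.8810 + 0.3077 + 0.0000 + 0.8750 + 0.1081 + 0.3214 + 2.0645 + 2.6304
Sum = 13.188

13.188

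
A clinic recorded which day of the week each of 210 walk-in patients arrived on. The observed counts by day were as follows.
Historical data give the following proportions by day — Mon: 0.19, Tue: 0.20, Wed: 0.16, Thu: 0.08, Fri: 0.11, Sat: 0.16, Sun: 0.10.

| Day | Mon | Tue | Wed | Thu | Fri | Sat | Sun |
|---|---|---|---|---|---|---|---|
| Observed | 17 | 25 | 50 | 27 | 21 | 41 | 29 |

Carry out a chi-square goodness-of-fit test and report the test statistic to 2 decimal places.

39.09

Expected counts E_i = n·p_i: 210×0.19 = 39.9, 210×0.20 = 42, 210×0.16 = 33.6, 210×0.08 = 16.8, 210×0.11 = 23.1, 210×0.16 = 33.6, 210×0.10 = 21.
Mon: (17 − 39.9)²/39.9 = 524.41/39.9 = 13.143
Tue: (25 − 42)²/42 = 289/42 = 6.881
Wed: (50 − 33.6)²/33.6 = 268.96/33.6 = 8.005
Thu: (27 − 16.8)²/16.8 = 104.04/16.8 = 6.193
Fri: (21 − 23.1)²/23.1 = 4.41/23.1 = 0.191
Sat: (41 − 33.6)²/33.6 = 54.76/33.6 = 1.630
Sun: (29 − 21)²/21 = 64/21 = 3.048
Sum = 39.09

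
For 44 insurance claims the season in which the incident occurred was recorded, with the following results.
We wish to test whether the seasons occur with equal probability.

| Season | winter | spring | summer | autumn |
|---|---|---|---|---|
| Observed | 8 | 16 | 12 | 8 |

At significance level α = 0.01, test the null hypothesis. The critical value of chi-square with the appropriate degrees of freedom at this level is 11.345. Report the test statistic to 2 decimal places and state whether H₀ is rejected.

4.00; do not reject

Expected count for each of the 4 categories: 44/4 = 11.
χ² = (8−11)²/11 + (16−11)²/11 + (12−11)²/11 + (8−11)²/11
   = 0.818 + 2.273 + 0.091 + 0.818
Sum = 4.00
df = 3. Since 4.00 < 11.345, we do not reject H₀.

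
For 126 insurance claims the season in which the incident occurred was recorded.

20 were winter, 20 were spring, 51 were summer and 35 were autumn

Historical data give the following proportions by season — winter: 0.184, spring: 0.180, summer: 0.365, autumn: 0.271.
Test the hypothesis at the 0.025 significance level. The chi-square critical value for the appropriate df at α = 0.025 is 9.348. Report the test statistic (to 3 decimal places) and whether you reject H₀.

1.321; do not reject

Expected counts E_i = n·p_i: 126×0.184 = 23.184, 126×0.180 = 22.68, 126×0.365 = 45.99, 126×0.271 = 34.146.
χ² = (20−23.184)²/23.184 + (20−22.68)²/22.68 + (51−45.99)²/45.99 + (35−34.146)²/34.146
   = 0.4373 + 0.3167 + 0.5458 + 0.0214
Sum = 1.321
df = 3. Since 1.321 < 9.348, we do not reject H₀.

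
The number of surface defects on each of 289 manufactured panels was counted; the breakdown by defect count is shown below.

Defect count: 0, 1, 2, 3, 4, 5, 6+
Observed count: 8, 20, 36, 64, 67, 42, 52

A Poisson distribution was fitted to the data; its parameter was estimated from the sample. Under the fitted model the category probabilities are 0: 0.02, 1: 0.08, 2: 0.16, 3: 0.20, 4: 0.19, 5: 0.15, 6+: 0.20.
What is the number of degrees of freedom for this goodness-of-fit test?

5

There are k = 7 categories and 1 parameter estimated from the data, so df = 7 − 1 − 1 = 5.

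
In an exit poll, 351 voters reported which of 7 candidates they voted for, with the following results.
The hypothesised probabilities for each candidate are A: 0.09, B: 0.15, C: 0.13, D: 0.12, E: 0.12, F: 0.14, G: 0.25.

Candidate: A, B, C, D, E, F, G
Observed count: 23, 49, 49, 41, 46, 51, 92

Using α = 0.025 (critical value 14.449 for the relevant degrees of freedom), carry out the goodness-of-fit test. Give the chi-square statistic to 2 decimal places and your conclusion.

Expected counts E_i = n·p_i: 351×0.09 = 31.59, 351×0.15 = 52.65, 351×0.13 = 45.63, 351×0.12 = 42.12, 351×0.12 = 42.12, 351×0.14 = 49.14, 351×0.25 = 87.75.
cat         O        E   (O−E)²/E
A          23    31.59      2.336
B          49    52.65      0.253
C          49    45.63      0.249
D          41    42.12      0.030
E          46    42.12      0.357
F          51    49.14      0.070
G          92    87.75      0.206
Sum = 3.50
df = 6. Since 3.50 < 14.449, we do not reject H₀.

3.50; do not reject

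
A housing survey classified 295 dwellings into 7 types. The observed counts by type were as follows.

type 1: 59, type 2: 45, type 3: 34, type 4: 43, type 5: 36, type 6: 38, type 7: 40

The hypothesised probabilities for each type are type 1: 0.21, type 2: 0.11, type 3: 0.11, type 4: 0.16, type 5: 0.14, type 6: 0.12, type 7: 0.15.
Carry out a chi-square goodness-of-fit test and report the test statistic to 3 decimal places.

Expected counts E_i = n·p_i: 295×0.21 = 61.95, 295×0.11 = 32.45, 295×0.11 = 32.45, 295×0.16 = 47.2, 295×0.14 = 41.3, 295×0.12 = 35.4, 295×0.15 = 44.25.
type 1: (59 − 61.95)²/61.95 = 8.7025/61.95 = 0.1405
type 2: (45 − 32.45)²/32.45 = 157.5025/32.45 = 4.8537
type 3: (34 − 32.45)²/32.45 = 2.4025/32.45 = 0.0740
type 4: (43 − 47.2)²/47.2 = 17.64/47.2 = 0.3737
type 5: (36 − 41.3)²/41.3 = 28.09/41.3 = 0.6801
type 6: (38 − 35.4)²/35.4 = 6.76/35.4 = 0.1910
type 7: (40 − 44.25)²/44.25 = 18.0625/44.25 = 0.4082
Sum = 6.721

6.721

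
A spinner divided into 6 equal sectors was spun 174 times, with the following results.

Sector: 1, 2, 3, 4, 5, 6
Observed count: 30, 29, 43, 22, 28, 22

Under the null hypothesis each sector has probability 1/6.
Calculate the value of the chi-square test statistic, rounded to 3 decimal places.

10.207

Under H₀ each category has probability 1/6, so each expected count is 174/6 = 29.
χ² = (30−29)²/29 + (29−29)²/29 + (43−29)²/29 + (22−29)²/29 + (28−29)²/29 + (22−29)²/29
   = 0.0345 + 0.0000 + 6.7586 + 1.6897 + 0.0345 + 1.6897
Sum = 10.207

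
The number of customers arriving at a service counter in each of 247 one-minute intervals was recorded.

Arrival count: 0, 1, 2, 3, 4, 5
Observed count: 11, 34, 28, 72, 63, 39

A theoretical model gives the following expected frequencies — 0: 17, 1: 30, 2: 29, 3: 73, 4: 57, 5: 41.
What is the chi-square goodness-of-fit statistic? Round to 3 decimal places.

cat         O        E   (O−E)²/E
0          11       17     2.1176
1          34       30     0.5333
2          28       29     0.0345
3          72       73     0.0137
4          63       57     0.6316
5          39       41     0.0976
Sum = 3.428

3.428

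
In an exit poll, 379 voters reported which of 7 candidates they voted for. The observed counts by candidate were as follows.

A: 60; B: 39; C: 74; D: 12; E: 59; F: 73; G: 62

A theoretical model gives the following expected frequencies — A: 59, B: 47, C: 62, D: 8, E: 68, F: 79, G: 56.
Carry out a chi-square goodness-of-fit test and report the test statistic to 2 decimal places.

χ² = (60−59)²/59 + (39−47)²/47 + (74−62)²/62 + (12−8)²/8 + (59−68)²/68 + (73−79)²/79 + (62−56)²/56
   = 0.017 + 1.362 + 2.323 + 2.000 + 1.191 + 0.456 + 0.643
Sum = 7.99

7.99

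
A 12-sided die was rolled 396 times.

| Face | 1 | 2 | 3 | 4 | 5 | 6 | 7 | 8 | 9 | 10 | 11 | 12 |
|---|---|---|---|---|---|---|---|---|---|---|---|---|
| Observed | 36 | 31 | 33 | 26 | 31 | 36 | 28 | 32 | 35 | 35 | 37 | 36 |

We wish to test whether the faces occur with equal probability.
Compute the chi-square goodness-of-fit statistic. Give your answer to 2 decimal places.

Expected count for each of the 12 categories: 396/12 = 33.
1: (36 − 33)²/33 = 9/33 = 0.273
2: (31 − 33)²/33 = 4/33 = 0.121
3: (33 − 33)²/33 = 0/33 = 0.000
4: (26 − 33)²/33 = 49/33 = 1.485
5: (31 − 33)²/33 = 4/33 = 0.121
6: (36 − 33)²/33 = 9/33 = 0.273
7: (28 − 33)²/33 = 25/33 = 0.758
8: (32 − 33)²/33 = 1/33 = 0.030
9: (35 − 33)²/33 = 4/33 = 0.121
10: (35 − 33)²/33 = 4/33 = 0.121
11: (37 − 33)²/33 = 16/33 = 0.485
12: (36 − 33)²/33 = 9/33 = 0.273
Sum = 4.06

4.06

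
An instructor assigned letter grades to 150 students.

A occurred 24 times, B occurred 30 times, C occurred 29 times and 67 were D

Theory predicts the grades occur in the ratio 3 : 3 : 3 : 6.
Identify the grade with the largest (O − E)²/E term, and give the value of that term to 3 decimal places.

Ratio total = 15. Expected counts: 150×3/15 = 30, 150×3/15 = 30, 150×3/15 = 30, 150×6/15 = 60.
cat         O        E   (O−E)²/E
A          24       30     1.2000
B          30       30     0.0000
C          29       30     0.0333
D          67       60     0.8167
The largest term is for A: 1.200.

A, 1.200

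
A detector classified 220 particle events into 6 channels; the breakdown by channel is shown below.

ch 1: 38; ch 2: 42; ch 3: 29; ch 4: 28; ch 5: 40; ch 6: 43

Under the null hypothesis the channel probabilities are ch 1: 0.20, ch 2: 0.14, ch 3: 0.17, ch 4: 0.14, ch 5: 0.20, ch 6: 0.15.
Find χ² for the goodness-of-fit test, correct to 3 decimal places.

10.426

Expected counts E_i = n·p_i: 220×0.20 = 44, 220×0.14 = 30.8, 220×0.17 = 37.4, 220×0.14 = 30.8, 220×0.20 = 44, 220×0.15 = 33.
cat         O        E   (O−E)²/E
ch 1       38       44     0.8182
ch 2       42     30.8     4.0727
ch 3       29     37.4     1.8866
ch 4       28     30.8     0.2545
ch 5       40       44     0.3636
ch 6       43       33     3.0303
Sum = 10.426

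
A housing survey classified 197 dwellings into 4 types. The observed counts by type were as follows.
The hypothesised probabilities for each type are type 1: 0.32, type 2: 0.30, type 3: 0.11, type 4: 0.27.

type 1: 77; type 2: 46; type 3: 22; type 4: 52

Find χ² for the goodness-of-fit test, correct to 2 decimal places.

6.03

Expected counts E_i = n·p_i: 197×0.32 = 63.04, 197×0.30 = 59.1, 197×0.11 = 21.67, 197×0.27 = 53.19.
type 1: (77 − 63.04)²/63.04 = 194.8816/63.04 = 3.091
type 2: (46 − 59.1)²/59.1 = 171.61/59.1 = 2.904
type 3: (22 − 21.67)²/21.67 = 0.1089/21.67 = 0.005
type 4: (52 − 53.19)²/53.19 = 1.4161/53.19 = 0.027
Sum = 6.03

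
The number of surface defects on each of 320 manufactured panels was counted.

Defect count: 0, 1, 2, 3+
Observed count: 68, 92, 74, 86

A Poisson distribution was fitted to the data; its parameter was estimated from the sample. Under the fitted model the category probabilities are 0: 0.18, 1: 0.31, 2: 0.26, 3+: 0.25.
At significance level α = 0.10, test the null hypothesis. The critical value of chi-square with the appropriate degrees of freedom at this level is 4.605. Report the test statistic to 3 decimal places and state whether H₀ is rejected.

3.868; do not reject

Expected counts E_i = n·p_i: 320×0.18 = 57.6, 320×0.31 = 99.2, 320×0.26 = 83.2, 320×0.25 = 80.
0: (68 − 57.6)²/57.6 = 108.16/57.6 = 1.8778
1: (92 − 99.2)²/99.2 = 51.84/99.2 = 0.5226
2: (74 − 83.2)²/83.2 = 84.64/83.2 = 1.0173
3+: (86 − 80)²/80 = 36/80 = 0.4500
Sum = 3.868
df = 2. Since 3.868 < 4.605, we do not reject H₀.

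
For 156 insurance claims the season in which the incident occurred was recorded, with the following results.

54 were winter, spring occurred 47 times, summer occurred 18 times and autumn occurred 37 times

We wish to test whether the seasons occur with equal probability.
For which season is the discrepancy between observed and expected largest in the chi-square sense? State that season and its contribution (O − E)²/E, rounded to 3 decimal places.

Under H₀ each category has probability 1/4, so each expected count is 156/4 = 39.
winter: (54 − 39)²/39 = 225/39 = 5.7692
spring: (47 − 39)²/39 = 64/39 = 1.6410
summer: (18 − 39)²/39 = 441/39 = 11.3077
autumn: (37 − 39)²/39 = 4/39 = 0.1026
The largest term is for summer: 11.308.

summer, 11.308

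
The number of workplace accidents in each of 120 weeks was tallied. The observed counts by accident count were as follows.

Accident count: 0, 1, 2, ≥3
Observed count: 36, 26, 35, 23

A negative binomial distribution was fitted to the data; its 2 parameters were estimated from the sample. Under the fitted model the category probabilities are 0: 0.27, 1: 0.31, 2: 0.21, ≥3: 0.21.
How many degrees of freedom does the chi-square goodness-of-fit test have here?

1

There are k = 4 categories and 2 parameters estimated from the data, so df = 4 − 1 − 2 = 1.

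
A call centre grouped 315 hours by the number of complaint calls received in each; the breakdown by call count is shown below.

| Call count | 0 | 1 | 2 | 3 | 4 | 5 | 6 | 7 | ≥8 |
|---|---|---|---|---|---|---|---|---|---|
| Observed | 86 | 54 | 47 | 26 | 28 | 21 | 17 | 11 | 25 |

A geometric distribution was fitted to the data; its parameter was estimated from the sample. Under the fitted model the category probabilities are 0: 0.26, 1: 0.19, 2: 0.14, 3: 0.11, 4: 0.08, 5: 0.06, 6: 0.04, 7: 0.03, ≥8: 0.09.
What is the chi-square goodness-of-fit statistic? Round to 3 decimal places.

5.858

Expected counts E_i = n·p_i: 315×0.26 = 81.9, 315×0.19 = 59.85, 315×0.14 = 44.1, 315×0.11 = 34.65, 315×0.08 = 25.2, 315×0.06 = 18.9, 315×0.04 = 12.6, 315×0.03 = 9.45, 315×0.09 = 28.35.
χ² = (86−81.9)²/81.9 + (54−59.85)²/59.85 + (47−44.1)²/44.1 + (26−34.65)²/34.65 + (28−25.2)²/25.2 + (21−18.9)²/18.9 + (17−12.6)²/12.6 + (11−9.45)²/9.45 + (25−28.35)²/28.35
   = 0.2053 + 0.5718 + 0.1907 + 2.1594 + 0.3111 + 0.2333 + 1.5365 + 0.2542 + 0.3959
Sum = 5.858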